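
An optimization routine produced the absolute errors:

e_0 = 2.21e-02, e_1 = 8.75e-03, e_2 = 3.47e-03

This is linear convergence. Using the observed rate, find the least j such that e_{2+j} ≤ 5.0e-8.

13

Rate ρ ≈ e_2/e_1 = 3.47e-03/8.75e-03 = 0.3966.
After j more steps, e_{2+j} ≈ 3.47e-03·ρ^j; need ρ^j ≤ 5.0e-8/3.47e-03 = 1.44092e-05.
j ≥ ln(1.44092e-05)/ln(0.3966) = -11.1476/-0.92483 = 12.054.
So 13 more iterations are needed.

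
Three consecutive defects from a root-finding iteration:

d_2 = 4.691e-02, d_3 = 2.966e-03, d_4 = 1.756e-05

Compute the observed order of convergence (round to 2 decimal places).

1.86

p ≈ ln(d_4/d_3) / ln(d_3/d_2)
  = ln(1.756e-05/2.966e-03) / ln(2.966e-03/4.691e-02)
  = ln(0.00592043) / ln(0.0632275)
  = -5.12935 / -2.76102 ≈ 1.85777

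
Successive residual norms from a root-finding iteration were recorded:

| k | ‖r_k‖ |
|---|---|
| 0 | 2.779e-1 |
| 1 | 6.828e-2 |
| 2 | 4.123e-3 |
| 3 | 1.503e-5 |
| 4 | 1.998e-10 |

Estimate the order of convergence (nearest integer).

Consecutive ratios: ‖r_4‖/‖r_3‖ = 1.998e-10/1.503e-5 = 1.32934e-05, ‖r_3‖/‖r_2‖ = 1.503e-5/4.123e-3 = 0.0036454.
p ≈ ln(1.32934e-05)/ln(0.0036454) = -11.2282/-5.6143 ≈ 2.00.
So the convergence is quadratic (order 2).

2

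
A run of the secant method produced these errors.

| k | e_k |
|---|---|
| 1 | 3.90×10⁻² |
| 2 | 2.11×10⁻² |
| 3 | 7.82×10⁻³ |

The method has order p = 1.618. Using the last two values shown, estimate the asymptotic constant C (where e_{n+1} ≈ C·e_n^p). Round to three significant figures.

C ≈ e_3 / e_2^1.618
  = 7.82×10⁻³ / (2.11×10⁻²)^1.618
  = 7.82×10⁻³ / 0.00194397 ≈ 4.0227

4.02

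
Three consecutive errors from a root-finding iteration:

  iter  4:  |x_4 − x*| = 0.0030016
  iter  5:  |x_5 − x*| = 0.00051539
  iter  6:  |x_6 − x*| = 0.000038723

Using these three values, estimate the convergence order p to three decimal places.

p ≈ ln(|x_6 − x*|/|x_5 − x*|) / ln(|x_5 − x*|/|x_4 − x*|)
  = ln(0.000038723/0.00051539) / ln(0.00051539/0.0030016)
  = ln(0.0751334) / ln(0.171705)
  = -2.588490 / -1.761977 ≈ 1.469083

1.469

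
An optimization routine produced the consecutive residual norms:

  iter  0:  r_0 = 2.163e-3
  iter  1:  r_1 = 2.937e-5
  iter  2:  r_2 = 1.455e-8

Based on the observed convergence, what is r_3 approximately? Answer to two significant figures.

First estimate the order: p ≈ ln(r_2/r_1) / ln(r_1/r_0) = ln(1.455e-8/2.937e-5)/ln(2.937e-5/2.163e-3) = ln(0.000495403)/ln(0.0135784) ≈ 1.7701.
Then r_3 ≈ r_2·(r_2/r_1)^p = 1.455e-8·(0.000495403)^1.7701 = 1.455e-8·1.41171e-06 ≈ 2.054e-14.

2.1e-14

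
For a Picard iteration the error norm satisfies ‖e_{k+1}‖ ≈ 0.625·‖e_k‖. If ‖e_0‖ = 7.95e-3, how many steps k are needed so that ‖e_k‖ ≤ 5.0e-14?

After k steps, ‖e_k‖ ≈ 7.95e-3·0.625^k.
Need 0.625^k ≤ 5.0e-14/7.95e-3 = 6.28931e-12.
k ≥ ln(6.28931e-12)/ln(0.625) = -25.7922/-0.47000 = 54.877.
Smallest integer k = 55.

55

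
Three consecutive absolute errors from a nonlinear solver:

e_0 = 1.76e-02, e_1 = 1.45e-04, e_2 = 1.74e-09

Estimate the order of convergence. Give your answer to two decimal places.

p ≈ ln(e_2/e_1) / ln(e_1/e_0)
  = ln(1.74e-09/1.45e-04) / ln(1.45e-04/1.76e-02)
  = ln(1.2e-05) / ln(0.00823864)
  = -11.33060 / -4.79892 ≈ 2.36107

2.36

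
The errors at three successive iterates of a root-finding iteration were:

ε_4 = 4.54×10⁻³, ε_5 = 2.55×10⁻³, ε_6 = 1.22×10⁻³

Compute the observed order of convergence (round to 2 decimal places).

1.28

p ≈ ln(ε_6/ε_5) / ln(ε_5/ε_4)
  = ln(1.22×10⁻³/2.55×10⁻³) / ln(2.55×10⁻³/4.54×10⁻³)
  = ln(0.478431) / ln(0.561674)
  = -0.73724 / -0.57683 ≈ 1.27809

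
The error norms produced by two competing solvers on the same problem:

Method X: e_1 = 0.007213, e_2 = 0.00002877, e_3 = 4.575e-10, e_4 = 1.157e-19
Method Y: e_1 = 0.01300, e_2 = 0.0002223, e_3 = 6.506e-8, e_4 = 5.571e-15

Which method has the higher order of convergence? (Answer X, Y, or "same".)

same

Method X: p ≈ ln(1.157e-19/4.575e-10)/ln(4.575e-10/0.00002877) ≈ 2.00.
Method Y: p ≈ ln(5.571e-15/6.506e-8)/ln(6.506e-8/0.0002223) ≈ 2.00.
Both orders ≈ 2.0 — effectively the same.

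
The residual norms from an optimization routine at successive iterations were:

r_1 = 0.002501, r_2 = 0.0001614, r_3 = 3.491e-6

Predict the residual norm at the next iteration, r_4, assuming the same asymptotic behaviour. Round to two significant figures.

1.6e-8

First estimate the order: p ≈ ln(r_3/r_2) / ln(r_2/r_1) = ln(3.491e-6/0.0001614)/ln(0.0001614/0.002501) = ln(0.0216295)/ln(0.0645342) ≈ 1.3989.
Then r_4 ≈ r_3·(r_3/r_2)^p = 3.491e-6·(0.0216295)^1.3989 = 3.491e-6·0.00468702 ≈ 1.636e-08.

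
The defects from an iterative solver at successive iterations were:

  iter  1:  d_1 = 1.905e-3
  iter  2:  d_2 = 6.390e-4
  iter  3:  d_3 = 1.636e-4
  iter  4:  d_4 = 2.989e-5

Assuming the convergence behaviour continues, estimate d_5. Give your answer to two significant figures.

3.6e-6

First estimate the order: p ≈ ln(d_4/d_3) / ln(d_3/d_2) = ln(2.989e-5/1.636e-4)/ln(1.636e-4/6.390e-4) = ln(0.182702)/ln(0.256025) ≈ 1.2477.
Then d_5 ≈ d_4·(d_4/d_3)^p = 2.989e-5·(0.182702)^1.2477 = 2.989e-5·0.119916 ≈ 3.584e-06.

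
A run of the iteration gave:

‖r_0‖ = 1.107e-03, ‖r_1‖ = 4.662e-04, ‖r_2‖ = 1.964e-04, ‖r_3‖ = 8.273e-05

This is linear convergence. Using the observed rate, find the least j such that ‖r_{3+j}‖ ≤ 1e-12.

22

Rate ρ ≈ ‖r_3‖/‖r_2‖ = 8.273e-05/1.964e-04 = 0.4212.
After j more steps, ‖r_{3+j}‖ ≈ 8.273e-05·ρ^j; need ρ^j ≤ 1e-12/8.273e-05 = 1.20875e-08.
j ≥ ln(1.20875e-08)/ln(0.4212) = -18.2311/-0.86465 = 21.085.
So 22 more iterations are needed.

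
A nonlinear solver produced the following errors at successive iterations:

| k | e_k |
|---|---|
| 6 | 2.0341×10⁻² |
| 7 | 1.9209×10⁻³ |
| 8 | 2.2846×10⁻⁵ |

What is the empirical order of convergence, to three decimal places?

1.878

p ≈ ln(e_8/e_7) / ln(e_7/e_6)
  = ln(2.2846×10⁻⁵/1.9209×10⁻³) / ln(1.9209×10⁻³/2.0341×10⁻²)
  = ln(0.0118934) / ln(0.0944349)
  = -4.431772 / -2.359845 ≈ 1.877993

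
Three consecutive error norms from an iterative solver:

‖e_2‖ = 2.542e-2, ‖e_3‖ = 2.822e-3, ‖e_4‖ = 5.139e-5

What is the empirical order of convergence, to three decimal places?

1.822

p ≈ ln(‖e_4‖/‖e_3‖) / ln(‖e_3‖/‖e_2‖)
  = ln(5.139e-5/2.822e-3) / ln(2.822e-3/2.542e-2)
  = ln(0.0182105) / ln(0.111015)
  = -4.005757 / -2.198090 ≈ 1.822381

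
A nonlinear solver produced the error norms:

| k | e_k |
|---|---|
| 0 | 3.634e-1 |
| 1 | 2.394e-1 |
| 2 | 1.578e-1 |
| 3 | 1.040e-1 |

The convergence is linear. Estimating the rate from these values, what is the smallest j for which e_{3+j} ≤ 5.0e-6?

24

Rate ρ ≈ e_3/e_2 = 1.040e-1/1.578e-1 = 0.6591.
After j more steps, e_{3+j} ≈ 1.040e-1·ρ^j; need ρ^j ≤ 5.0e-6/1.040e-1 = 4.80769e-05.
j ≥ ln(4.80769e-05)/ln(0.6591) = -9.9427/-0.41688 = 23.850.
So 24 more iterations are needed.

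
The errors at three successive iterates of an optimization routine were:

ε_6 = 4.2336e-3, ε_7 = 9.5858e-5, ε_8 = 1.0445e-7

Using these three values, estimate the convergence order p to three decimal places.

p ≈ ln(ε_8/ε_7) / ln(ε_7/ε_6)
  = ln(1.0445e-7/9.5858e-5) / ln(9.5858e-5/4.2336e-3)
  = ln(0.00108963) / ln(0.0226422)
  = -6.821917 / -3.787940 ≈ 1.800957

1.801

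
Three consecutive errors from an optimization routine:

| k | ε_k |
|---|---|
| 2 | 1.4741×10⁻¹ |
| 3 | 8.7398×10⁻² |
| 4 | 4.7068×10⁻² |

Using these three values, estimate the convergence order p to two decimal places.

p ≈ ln(ε_4/ε_3) / ln(ε_3/ε_2)
  = ln(4.7068×10⁻²/8.7398×10⁻²) / ln(8.7398×10⁻²/1.4741×10⁻¹)
  = ln(0.538548) / ln(0.592891)
  = -0.61888 / -0.52274 ≈ 1.18392

1.18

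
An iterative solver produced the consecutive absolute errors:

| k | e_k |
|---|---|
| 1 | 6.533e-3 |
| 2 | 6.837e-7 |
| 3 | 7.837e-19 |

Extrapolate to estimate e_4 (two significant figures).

First estimate the order: p ≈ ln(e_3/e_2) / ln(e_2/e_1) = ln(7.837e-19/6.837e-7)/ln(6.837e-7/6.533e-3) = ln(1.14626e-12)/ln(0.000104653) ≈ 3.0000.
Then e_4 ≈ e_3·(e_3/e_2)^p = 7.837e-19·(1.14626e-12)^3.0000 = 7.837e-19·1.50608e-36 ≈ 1.18e-54.

1.2e-54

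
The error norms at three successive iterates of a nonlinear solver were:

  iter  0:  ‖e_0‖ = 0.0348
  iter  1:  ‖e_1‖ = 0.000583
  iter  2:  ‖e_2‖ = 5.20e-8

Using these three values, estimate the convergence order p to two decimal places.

2.28

p ≈ ln(‖e_2‖/‖e_1‖) / ln(‖e_1‖/‖e_0‖)
  = ln(5.20e-8/0.000583) / ln(0.000583/0.0348)
  = ln(8.91938e-05) / ln(0.0167529)
  = -9.32470 / -4.08918 ≈ 2.28033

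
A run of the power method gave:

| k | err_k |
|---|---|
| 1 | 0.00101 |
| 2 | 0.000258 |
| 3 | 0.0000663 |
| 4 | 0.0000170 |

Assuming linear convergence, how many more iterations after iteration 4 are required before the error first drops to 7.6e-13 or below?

Rate ρ ≈ err_4/err_3 = 0.0000170/0.0000663 = 0.2564.
After j more steps, err_{4+j} ≈ 0.0000170·ρ^j; need ρ^j ≤ 7.6e-13/0.0000170 = 4.47059e-08.
j ≥ ln(4.47059e-08)/ln(0.2564) = -16.9232/-1.36102 = 12.434.
So 13 more iterations are needed.

13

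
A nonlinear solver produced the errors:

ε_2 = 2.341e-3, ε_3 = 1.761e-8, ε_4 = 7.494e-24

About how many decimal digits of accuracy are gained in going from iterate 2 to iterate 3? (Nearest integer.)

Digits gained ≈ log₁₀(ε_2/ε_3) = log₁₀(2.341e-3/1.761e-8) = log₁₀(132936) ≈ 5.124.

5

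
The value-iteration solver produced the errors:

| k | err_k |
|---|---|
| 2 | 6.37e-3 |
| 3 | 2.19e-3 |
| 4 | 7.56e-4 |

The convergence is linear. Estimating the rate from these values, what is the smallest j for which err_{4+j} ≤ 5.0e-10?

Rate ρ ≈ err_4/err_3 = 7.56e-4/2.19e-3 = 0.3452.
After j more steps, err_{4+j} ≈ 7.56e-4·ρ^j; need ρ^j ≤ 5.0e-10/7.56e-4 = 6.61376e-07.
j ≥ ln(6.61376e-07)/ln(0.3452) = -14.2289/-1.06363 = 13.378.
So 14 more iterations are needed.

14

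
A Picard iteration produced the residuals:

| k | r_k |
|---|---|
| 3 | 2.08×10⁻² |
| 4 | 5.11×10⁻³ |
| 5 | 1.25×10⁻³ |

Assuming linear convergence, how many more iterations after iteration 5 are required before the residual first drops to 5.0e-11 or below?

13

Rate ρ ≈ r_5/r_4 = 1.25×10⁻³/5.11×10⁻³ = 0.2446.
After j more steps, r_{5+j} ≈ 1.25×10⁻³·ρ^j; need ρ^j ≤ 5.0e-11/1.25×10⁻³ = 4e-08.
j ≥ ln(4e-08)/ln(0.2446) = -17.0344/-1.40813 = 12.097.
So 13 more iterations are needed.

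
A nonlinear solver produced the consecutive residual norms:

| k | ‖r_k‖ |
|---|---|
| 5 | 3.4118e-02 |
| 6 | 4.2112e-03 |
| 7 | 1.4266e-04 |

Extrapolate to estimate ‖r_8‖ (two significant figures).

6.0e-7

First estimate the order: p ≈ ln(‖r_7‖/‖r_6‖) / ln(‖r_6‖/‖r_5‖) = ln(1.4266e-04/4.2112e-03)/ln(4.2112e-03/3.4118e-02) = ln(0.0338763)/ln(0.12343) ≈ 1.6180.
Then ‖r_8‖ ≈ ‖r_7‖·(‖r_7‖/‖r_6‖)^p = 1.4266e-04·(0.0338763)^1.6180 = 1.4266e-04·0.00418188 ≈ 5.966e-07.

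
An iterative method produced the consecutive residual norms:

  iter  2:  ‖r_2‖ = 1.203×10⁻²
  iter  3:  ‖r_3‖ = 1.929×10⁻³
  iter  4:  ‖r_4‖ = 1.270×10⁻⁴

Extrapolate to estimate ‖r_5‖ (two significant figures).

First estimate the order: p ≈ ln(‖r_4‖/‖r_3‖) / ln(‖r_3‖/‖r_2‖) = ln(1.270×10⁻⁴/1.929×10⁻³)/ln(1.929×10⁻³/1.203×10⁻²) = ln(0.0658372)/ln(0.160349) ≈ 1.4863.
Then ‖r_5‖ ≈ ‖r_4‖·(‖r_4‖/‖r_3‖)^p = 1.270×10⁻⁴·(0.0658372)^1.4863 = 1.270×10⁻⁴·0.0175345 ≈ 2.227e-06.

2.2e-6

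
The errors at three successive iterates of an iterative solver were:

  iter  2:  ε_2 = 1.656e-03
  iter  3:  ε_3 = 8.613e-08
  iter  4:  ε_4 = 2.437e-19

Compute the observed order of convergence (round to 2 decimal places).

2.70

p ≈ ln(ε_4/ε_3) / ln(ε_3/ε_2)
  = ln(2.437e-19/8.613e-08) / ln(8.613e-08/1.656e-03)
  = ln(2.82944e-12) / ln(5.20109e-05)
  = -26.59094 / -9.86406 ≈ 2.69574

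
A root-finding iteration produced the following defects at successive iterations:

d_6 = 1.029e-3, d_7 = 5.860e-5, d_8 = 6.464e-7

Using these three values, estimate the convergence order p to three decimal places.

1.573

p ≈ ln(d_8/d_7) / ln(d_7/d_6)
  = ln(6.464e-7/5.860e-5) / ln(5.860e-5/1.029e-3)
  = ln(0.0110307) / ln(0.0569485)
  = -4.507073 / -2.865608 ≈ 1.572816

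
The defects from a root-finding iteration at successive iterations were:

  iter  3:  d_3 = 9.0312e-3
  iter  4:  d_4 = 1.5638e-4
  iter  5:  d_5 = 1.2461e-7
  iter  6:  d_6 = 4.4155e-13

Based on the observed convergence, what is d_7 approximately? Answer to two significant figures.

First estimate the order: p ≈ ln(d_6/d_5) / ln(d_5/d_4) = ln(4.4155e-13/1.2461e-7)/ln(1.2461e-7/1.5638e-4) = ln(3.54346e-06)/ln(0.000796841) ≈ 1.7590.
Then d_7 ≈ d_6·(d_6/d_5)^p = 4.4155e-13·(3.54346e-06)^1.7590 = 4.4155e-13·2.5849e-10 ≈ 1.141e-22.

1.1e-22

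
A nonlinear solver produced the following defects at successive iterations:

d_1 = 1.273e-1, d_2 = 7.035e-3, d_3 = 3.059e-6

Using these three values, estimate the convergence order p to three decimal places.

p ≈ ln(d_3/d_2) / ln(d_2/d_1)
  = ln(3.059e-6/7.035e-3) / ln(7.035e-3/1.273e-1)
  = ln(0.000434826) / ln(0.0552632)
  = -7.740565 / -2.895648 ≈ 2.673172

2.673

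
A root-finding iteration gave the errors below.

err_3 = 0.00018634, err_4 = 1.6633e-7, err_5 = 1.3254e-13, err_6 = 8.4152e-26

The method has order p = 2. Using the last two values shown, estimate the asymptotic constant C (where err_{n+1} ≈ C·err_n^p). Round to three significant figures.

4.79

C ≈ err_6 / err_5^2
  = 8.4152e-26 / (1.3254e-13)^2
  = 8.4152e-26 / 1.75669e-26 ≈ 4.7904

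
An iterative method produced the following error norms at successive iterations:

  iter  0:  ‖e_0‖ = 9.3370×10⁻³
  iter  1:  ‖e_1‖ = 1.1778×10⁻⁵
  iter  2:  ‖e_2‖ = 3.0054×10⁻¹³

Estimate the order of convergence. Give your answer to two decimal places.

2.62

p ≈ ln(‖e_2‖/‖e_1‖) / ln(‖e_1‖/‖e_0‖)
  = ln(3.0054×10⁻¹³/1.1778×10⁻⁵) / ln(1.1778×10⁻⁵/9.3370×10⁻³)
  = ln(2.55171e-08) / ln(0.00126143)
  = -17.48392 / -6.67551 ≈ 2.61911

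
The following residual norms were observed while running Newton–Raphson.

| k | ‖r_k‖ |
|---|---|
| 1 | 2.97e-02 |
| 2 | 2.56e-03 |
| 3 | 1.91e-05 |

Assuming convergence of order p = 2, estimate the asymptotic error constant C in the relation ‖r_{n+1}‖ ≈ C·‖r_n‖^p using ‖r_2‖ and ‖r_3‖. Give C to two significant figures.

C ≈ ‖r_3‖ / ‖r_2‖^2
  = 1.91e-05 / (2.56e-03)^2
  = 1.91e-05 / 6.5536e-06 ≈ 2.9144

2.9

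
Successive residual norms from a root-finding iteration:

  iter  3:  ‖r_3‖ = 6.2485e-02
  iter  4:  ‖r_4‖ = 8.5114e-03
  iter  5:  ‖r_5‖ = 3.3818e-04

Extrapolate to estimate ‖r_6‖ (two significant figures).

1.8e-6

First estimate the order: p ≈ ln(‖r_5‖/‖r_4‖) / ln(‖r_4‖/‖r_3‖) = ln(3.3818e-04/8.5114e-03)/ln(8.5114e-03/6.2485e-02) = ln(0.0397326)/ln(0.136215) ≈ 1.6180.
Then ‖r_6‖ ≈ ‖r_5‖·(‖r_5‖/‖r_4‖)^p = 3.3818e-04·(0.0397326)^1.6180 = 3.3818e-04·0.00541277 ≈ 1.83e-06.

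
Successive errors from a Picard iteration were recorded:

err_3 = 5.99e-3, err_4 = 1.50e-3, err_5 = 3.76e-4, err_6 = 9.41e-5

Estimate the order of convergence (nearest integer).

Consecutive ratios: err_6/err_5 = 9.41e-5/3.76e-4 = 0.250266, err_5/err_4 = 3.76e-4/1.50e-3 = 0.250667.
p ≈ ln(0.250266)/ln(0.250667) = -1.3852/-1.3836 ≈ 1.00.
So the convergence is linear (order 1).

1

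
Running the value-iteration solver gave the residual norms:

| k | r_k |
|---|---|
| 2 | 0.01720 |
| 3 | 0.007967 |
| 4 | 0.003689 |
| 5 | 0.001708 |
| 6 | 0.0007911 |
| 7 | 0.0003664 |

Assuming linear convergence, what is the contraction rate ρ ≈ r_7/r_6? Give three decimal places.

ρ ≈ r_7/r_6 = 0.0003664/0.0007911 = 0.46315

0.463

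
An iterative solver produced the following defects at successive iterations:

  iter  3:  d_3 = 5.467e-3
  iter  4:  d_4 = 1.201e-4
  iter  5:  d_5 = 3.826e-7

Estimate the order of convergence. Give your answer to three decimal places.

p ≈ ln(d_5/d_4) / ln(d_4/d_3)
  = ln(3.826e-7/1.201e-4) / ln(1.201e-4/5.467e-3)
  = ln(0.00318568) / ln(0.0219682)
  = -5.749090 / -3.818159 ≈ 1.505723

1.506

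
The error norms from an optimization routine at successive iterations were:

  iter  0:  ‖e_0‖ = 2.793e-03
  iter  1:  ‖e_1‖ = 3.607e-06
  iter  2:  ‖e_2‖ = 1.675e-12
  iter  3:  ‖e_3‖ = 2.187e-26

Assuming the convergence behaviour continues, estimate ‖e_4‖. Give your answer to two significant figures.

First estimate the order: p ≈ ln(‖e_3‖/‖e_2‖) / ln(‖e_2‖/‖e_1‖) = ln(2.187e-26/1.675e-12)/ln(1.675e-12/3.607e-06) = ln(1.30567e-14)/ln(4.64375e-07) ≈ 2.1923.
Then ‖e_4‖ ≈ ‖e_3‖·(‖e_3‖/‖e_2‖)^p = 2.187e-26·(1.30567e-14)^2.1923 = 2.187e-26·3.64537e-31 ≈ 7.972e-57.

8.0e-57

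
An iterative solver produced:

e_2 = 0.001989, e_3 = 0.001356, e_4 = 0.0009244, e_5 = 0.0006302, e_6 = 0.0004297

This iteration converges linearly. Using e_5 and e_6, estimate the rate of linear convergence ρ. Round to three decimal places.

0.682

ρ ≈ e_6/e_5 = 0.0004297/0.0006302 = 0.68185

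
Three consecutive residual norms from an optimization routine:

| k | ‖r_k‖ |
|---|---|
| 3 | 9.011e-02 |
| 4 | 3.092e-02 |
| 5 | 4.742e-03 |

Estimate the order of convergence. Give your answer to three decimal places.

p ≈ ln(‖r_5‖/‖r_4‖) / ln(‖r_4‖/‖r_3‖)
  = ln(4.742e-03/3.092e-02) / ln(3.092e-02/9.011e-02)
  = ln(0.153364) / ln(0.343136)
  = -1.874941 / -1.069628 ≈ 1.752891

1.753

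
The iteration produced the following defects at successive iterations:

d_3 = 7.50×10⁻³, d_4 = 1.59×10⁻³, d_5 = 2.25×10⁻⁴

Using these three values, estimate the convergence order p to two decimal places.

p ≈ ln(d_5/d_4) / ln(d_4/d_3)
  = ln(2.25×10⁻⁴/1.59×10⁻³) / ln(1.59×10⁻³/7.50×10⁻³)
  = ln(0.141509) / ln(0.212)
  = -1.95539 / -1.55117 ≈ 1.26059

1.26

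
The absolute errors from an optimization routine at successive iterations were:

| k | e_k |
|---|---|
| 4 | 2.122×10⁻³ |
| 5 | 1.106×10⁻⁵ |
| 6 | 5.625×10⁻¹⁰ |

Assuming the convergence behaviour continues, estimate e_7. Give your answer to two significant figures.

4.7e-18

First estimate the order: p ≈ ln(e_6/e_5) / ln(e_5/e_4) = ln(5.625×10⁻¹⁰/1.106×10⁻⁵)/ln(1.106×10⁻⁵/2.122×10⁻³) = ln(5.0859e-05)/ln(0.00521206) ≈ 1.8807.
Then e_7 ≈ e_6·(e_6/e_5)^p = 5.625×10⁻¹⁰·(5.0859e-05)^1.8807 = 5.625×10⁻¹⁰·8.41329e-09 ≈ 4.732e-18.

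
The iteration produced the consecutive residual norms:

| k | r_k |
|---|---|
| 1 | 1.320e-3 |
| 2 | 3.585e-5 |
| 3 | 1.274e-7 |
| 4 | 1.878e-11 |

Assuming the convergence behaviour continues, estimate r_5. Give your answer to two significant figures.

First estimate the order: p ≈ ln(r_4/r_3) / ln(r_3/r_2) = ln(1.878e-11/1.274e-7)/ln(1.274e-7/3.585e-5) = ln(0.00014741)/ln(0.0035537) ≈ 1.5643.
Then r_5 ≈ r_4·(r_4/r_3)^p = 1.878e-11·(0.00014741)^1.5643 = 1.878e-11·1.01491e-06 ≈ 1.906e-17.

1.9e-17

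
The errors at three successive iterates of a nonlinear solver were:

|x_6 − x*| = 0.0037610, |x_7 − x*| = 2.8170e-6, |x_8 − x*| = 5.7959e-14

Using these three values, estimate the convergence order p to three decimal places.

2.459

p ≈ ln(|x_8 − x*|/|x_7 − x*|) / ln(|x_7 − x*|/|x_6 − x*|)
  = ln(5.7959e-14/2.8170e-6) / ln(2.8170e-6/0.0037610)
  = ln(2.05747e-08) / ln(0.000749003)
  = -17.699204 / -7.196768 ≈ 2.459327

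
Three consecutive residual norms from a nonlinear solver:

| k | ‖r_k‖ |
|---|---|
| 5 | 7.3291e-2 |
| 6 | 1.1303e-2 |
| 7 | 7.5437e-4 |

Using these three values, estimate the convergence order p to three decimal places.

1.448

p ≈ ln(‖r_7‖/‖r_6‖) / ln(‖r_6‖/‖r_5‖)
  = ln(7.5437e-4/1.1303e-2) / ln(1.1303e-2/7.3291e-2)
  = ln(0.0667407) / ln(0.154221)
  = -2.706940 / -1.869369 ≈ 1.448050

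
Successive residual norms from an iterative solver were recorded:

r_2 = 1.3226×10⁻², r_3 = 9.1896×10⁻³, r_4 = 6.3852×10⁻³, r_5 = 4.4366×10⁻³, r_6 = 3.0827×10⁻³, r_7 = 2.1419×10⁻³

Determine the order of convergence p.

Consecutive ratios: r_7/r_6 = 2.1419×10⁻³/3.0827×10⁻³ = 0.694813, r_6/r_5 = 3.0827×10⁻³/4.4366×10⁻³ = 0.694834.
p ≈ ln(0.694813)/ln(0.694834) = -0.3641/-0.3641 ≈ 1.00.
So the convergence is linear (order 1).

1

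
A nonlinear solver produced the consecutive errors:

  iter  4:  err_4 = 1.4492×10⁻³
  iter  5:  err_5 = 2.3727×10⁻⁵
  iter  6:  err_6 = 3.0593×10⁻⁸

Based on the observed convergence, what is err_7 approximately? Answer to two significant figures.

First estimate the order: p ≈ ln(err_6/err_5) / ln(err_5/err_4) = ln(3.0593×10⁻⁸/2.3727×10⁻⁵)/ln(2.3727×10⁻⁵/1.4492×10⁻³) = ln(0.00128937)/ln(0.0163725) ≈ 1.6180.
Then err_7 ≈ err_6·(err_6/err_5)^p = 3.0593×10⁻⁸·(0.00128937)^1.6180 = 3.0593×10⁻⁸·2.1115e-05 ≈ 6.46e-13.

6.5e-13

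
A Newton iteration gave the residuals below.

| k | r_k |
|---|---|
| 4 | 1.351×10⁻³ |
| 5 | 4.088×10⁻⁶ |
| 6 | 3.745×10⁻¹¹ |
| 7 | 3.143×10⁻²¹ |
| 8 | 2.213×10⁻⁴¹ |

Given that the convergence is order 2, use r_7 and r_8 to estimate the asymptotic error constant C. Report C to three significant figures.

C ≈ r_8 / r_7^2
  = 2.213×10⁻⁴¹ / (3.143×10⁻²¹)^2
  = 2.213×10⁻⁴¹ / 9.87845e-42 ≈ 2.2402

2.24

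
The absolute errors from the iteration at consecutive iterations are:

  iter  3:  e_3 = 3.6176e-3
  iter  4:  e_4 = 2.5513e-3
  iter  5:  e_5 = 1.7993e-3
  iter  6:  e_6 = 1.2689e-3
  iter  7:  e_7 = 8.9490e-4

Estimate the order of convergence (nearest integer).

Consecutive ratios: e_7/e_6 = 8.9490e-4/1.2689e-3 = 0.705257, e_6/e_5 = 1.2689e-3/1.7993e-3 = 0.705219.
p ≈ ln(0.705257)/ln(0.705219) = -0.3492/-0.3492 ≈ 1.00.
So the convergence is linear (order 1).

1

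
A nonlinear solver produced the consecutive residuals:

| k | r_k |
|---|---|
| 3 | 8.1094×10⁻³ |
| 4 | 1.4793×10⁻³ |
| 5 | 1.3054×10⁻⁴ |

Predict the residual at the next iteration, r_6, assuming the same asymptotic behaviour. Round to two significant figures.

4.1e-6

First estimate the order: p ≈ ln(r_5/r_4) / ln(r_4/r_3) = ln(1.3054×10⁻⁴/1.4793×10⁻³)/ln(1.4793×10⁻³/8.1094×10⁻³) = ln(0.0882444)/ln(0.182418) ≈ 1.4268.
Then r_6 ≈ r_5·(r_5/r_4)^p = 1.3054×10⁻⁴·(0.0882444)^1.4268 = 1.3054×10⁻⁴·0.0313117 ≈ 4.087e-06.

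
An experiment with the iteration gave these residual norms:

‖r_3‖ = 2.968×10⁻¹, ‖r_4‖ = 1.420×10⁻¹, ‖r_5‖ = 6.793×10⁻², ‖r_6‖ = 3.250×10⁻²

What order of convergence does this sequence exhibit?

Consecutive ratios: ‖r_6‖/‖r_5‖ = 3.250×10⁻²/6.793×10⁻² = 0.478434, ‖r_5‖/‖r_4‖ = 6.793×10⁻²/1.420×10⁻¹ = 0.47838.
p ≈ ln(0.478434)/ln(0.47838) = -0.7372/-0.7373 ≈ 1.00.
So the convergence is linear (order 1).

1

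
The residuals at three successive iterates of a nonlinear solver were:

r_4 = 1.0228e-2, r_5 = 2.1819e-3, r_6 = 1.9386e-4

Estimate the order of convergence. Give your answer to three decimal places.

1.567

p ≈ ln(r_6/r_5) / ln(r_5/r_4)
  = ln(1.9386e-4/2.1819e-3) / ln(2.1819e-3/1.0228e-2)
  = ln(0.0888492) / ln(0.213326)
  = -2.420815 / -1.544934 ≈ 1.566937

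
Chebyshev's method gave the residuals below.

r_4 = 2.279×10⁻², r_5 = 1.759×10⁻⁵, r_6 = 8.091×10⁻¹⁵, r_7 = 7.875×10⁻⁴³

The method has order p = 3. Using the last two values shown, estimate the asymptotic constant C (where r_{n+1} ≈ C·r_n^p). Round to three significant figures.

1.49

C ≈ r_7 / r_6^3
  = 7.875×10⁻⁴³ / (8.091×10⁻¹⁵)^3
  = 7.875×10⁻⁴³ / 5.29671e-43 ≈ 1.4868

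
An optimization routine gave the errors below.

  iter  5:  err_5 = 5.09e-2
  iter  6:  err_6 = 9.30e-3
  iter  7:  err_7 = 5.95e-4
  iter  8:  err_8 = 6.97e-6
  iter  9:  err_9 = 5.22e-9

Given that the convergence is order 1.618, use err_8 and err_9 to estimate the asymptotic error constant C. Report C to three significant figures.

C ≈ err_9 / err_8^1.618
  = 5.22e-9 / (6.97e-6)^1.618
  = 5.22e-9 / 4.53263e-09 ≈ 1.1516

1.15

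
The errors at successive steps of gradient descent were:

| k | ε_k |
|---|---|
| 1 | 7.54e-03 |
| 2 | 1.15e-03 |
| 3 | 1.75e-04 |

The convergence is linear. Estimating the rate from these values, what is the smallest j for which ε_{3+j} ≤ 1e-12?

Rate ρ ≈ ε_3/ε_2 = 1.75e-04/1.15e-03 = 0.1522.
After j more steps, ε_{3+j} ≈ 1.75e-04·ρ^j; need ρ^j ≤ 1e-12/1.75e-04 = 5.71429e-09.
j ≥ ln(5.71429e-09)/ln(0.1522) = -18.9803/-1.88256 = 10.082.
So 11 more iterations are needed.

11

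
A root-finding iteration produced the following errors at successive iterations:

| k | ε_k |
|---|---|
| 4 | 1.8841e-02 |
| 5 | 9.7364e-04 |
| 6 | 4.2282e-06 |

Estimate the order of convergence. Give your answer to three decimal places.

p ≈ ln(ε_6/ε_5) / ln(ε_5/ε_4)
  = ln(4.2282e-06/9.7364e-04) / ln(9.7364e-04/1.8841e-02)
  = ln(0.00434267) / ln(0.0516767)
  = -5.439266 / -2.962748 ≈ 1.835885

1.836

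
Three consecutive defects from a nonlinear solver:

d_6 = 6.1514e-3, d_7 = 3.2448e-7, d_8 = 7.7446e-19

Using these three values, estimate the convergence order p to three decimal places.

2.717

p ≈ ln(d_8/d_7) / ln(d_7/d_6)
  = ln(7.7446e-19/3.2448e-7) / ln(3.2448e-7/6.1514e-3)
  = ln(2.38677e-12) / ln(5.2749e-05)
  = -26.761080 / -9.849966 ≈ 2.716870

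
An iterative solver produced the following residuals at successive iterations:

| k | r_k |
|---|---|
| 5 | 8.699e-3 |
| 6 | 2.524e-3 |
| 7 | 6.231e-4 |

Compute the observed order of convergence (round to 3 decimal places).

1.131

p ≈ ln(r_7/r_6) / ln(r_6/r_5)
  = ln(6.231e-4/2.524e-3) / ln(2.524e-3/8.699e-3)
  = ln(0.24687) / ln(0.290148)
  = -1.398893 / -1.237364 ≈ 1.130543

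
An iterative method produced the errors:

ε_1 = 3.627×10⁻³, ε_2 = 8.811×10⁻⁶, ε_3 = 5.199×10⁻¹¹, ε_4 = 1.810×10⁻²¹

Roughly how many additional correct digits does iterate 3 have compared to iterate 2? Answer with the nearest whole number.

Digits gained ≈ log₁₀(ε_2/ε_3) = log₁₀(8.811×10⁻⁶/5.199×10⁻¹¹) = log₁₀(169475) ≈ 5.229.

5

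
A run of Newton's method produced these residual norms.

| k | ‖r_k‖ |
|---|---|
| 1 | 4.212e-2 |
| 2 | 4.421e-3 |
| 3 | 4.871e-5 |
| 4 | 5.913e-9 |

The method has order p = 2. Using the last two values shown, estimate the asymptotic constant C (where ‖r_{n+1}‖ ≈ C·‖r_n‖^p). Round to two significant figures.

C ≈ ‖r_4‖ / ‖r_3‖^2
  = 5.913e-9 / (4.871e-5)^2
  = 5.913e-9 / 2.37266e-09 ≈ 2.4921

2.5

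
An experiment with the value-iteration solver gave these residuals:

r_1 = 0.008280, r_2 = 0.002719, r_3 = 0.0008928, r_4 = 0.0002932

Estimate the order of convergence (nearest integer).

1

Consecutive ratios: r_4/r_3 = 0.0002932/0.0008928 = 0.328405, r_3/r_2 = 0.0008928/0.002719 = 0.328356.
p ≈ ln(0.328405)/ln(0.328356) = -1.1135/-1.1137 ≈ 1.00.
So the convergence is linear (order 1).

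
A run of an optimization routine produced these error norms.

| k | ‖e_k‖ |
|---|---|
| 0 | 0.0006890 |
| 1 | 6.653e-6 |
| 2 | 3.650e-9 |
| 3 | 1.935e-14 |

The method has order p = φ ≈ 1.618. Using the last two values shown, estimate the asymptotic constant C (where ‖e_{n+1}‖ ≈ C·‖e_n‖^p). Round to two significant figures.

0.87

C ≈ ‖e_3‖ / ‖e_2‖^1.618
  = 1.935e-14 / (3.650e-9)^1.618
  = 1.935e-14 / 2.22736e-14 ≈ 0.86874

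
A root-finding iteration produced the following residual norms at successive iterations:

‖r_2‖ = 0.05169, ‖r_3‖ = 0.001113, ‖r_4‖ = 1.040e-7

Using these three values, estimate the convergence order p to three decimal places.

p ≈ ln(‖r_4‖/‖r_3‖) / ln(‖r_3‖/‖r_2‖)
  = ln(1.040e-7/0.001113) / ln(0.001113/0.05169)
  = ln(9.34412e-05) / ln(0.0215322)
  = -9.278178 / -3.838206 ≈ 2.417322

2.417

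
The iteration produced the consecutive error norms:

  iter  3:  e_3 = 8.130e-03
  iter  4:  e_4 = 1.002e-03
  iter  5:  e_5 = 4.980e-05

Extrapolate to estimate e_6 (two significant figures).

6.7e-7

First estimate the order: p ≈ ln(e_5/e_4) / ln(e_4/e_3) = ln(4.980e-05/1.002e-03)/ln(1.002e-03/8.130e-03) = ln(0.0497006)/ln(0.123247) ≈ 1.4338.
Then e_6 ≈ e_5·(e_5/e_4)^p = 4.980e-05·(0.0497006)^1.4338 = 4.980e-05·0.0135158 ≈ 6.731e-07.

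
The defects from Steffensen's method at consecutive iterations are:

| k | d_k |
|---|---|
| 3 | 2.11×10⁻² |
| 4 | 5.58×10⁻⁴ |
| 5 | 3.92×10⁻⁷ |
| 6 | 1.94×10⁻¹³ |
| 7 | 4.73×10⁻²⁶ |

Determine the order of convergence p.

2

Consecutive ratios: d_7/d_6 = 4.73×10⁻²⁶/1.94×10⁻¹³ = 2.43814e-13, d_6/d_5 = 1.94×10⁻¹³/3.92×10⁻⁷ = 4.94898e-07.
p ≈ ln(2.43814e-13)/ln(4.94898e-07) = -29.0424/-14.5189 ≈ 2.00.
So the convergence is quadratic (order 2).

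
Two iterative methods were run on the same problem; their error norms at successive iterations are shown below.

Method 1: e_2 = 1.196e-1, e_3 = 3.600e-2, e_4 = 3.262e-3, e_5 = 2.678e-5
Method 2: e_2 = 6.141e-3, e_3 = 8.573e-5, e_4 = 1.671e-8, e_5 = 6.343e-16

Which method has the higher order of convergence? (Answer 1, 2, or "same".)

same

Method 1: p ≈ ln(2.678e-5/3.262e-3)/ln(3.262e-3/3.600e-2) ≈ 2.00.
Method 2: p ≈ ln(6.343e-16/1.671e-8)/ln(1.671e-8/8.573e-5) ≈ 2.00.
Both orders ≈ 2.0 — effectively the same.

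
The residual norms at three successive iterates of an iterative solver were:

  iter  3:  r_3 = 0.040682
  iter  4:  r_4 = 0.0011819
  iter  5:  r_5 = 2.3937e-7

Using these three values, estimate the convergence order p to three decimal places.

p ≈ ln(r_5/r_4) / ln(r_4/r_3)
  = ln(2.3937e-7/0.0011819) / ln(0.0011819/0.040682)
  = ln(0.00020253) / ln(0.0290522)
  = -8.504623 / -3.538661 ≈ 2.403345

2.403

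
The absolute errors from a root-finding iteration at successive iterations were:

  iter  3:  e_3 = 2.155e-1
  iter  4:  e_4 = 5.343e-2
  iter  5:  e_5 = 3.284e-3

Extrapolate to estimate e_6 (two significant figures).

1.2e-5

First estimate the order: p ≈ ln(e_5/e_4) / ln(e_4/e_3) = ln(3.284e-3/5.343e-2)/ln(5.343e-2/2.155e-1) = ln(0.0614636)/ln(0.247935) ≈ 2.0001.
Then e_6 ≈ e_5·(e_5/e_4)^p = 3.284e-3·(0.0614636)^2.0001 = 3.284e-3·0.00377672 ≈ 1.24e-05.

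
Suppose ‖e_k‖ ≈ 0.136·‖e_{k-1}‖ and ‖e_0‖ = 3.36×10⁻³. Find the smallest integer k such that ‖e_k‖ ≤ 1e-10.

After k steps, ‖e_k‖ ≈ 3.36×10⁻³·0.136^k.
Need 0.136^k ≤ 1e-10/3.36×10⁻³ = 2.97619e-08.
k ≥ ln(2.97619e-08)/ln(0.136) = -17.3300/-1.99510 = 8.686.
Smallest integer k = 9.

9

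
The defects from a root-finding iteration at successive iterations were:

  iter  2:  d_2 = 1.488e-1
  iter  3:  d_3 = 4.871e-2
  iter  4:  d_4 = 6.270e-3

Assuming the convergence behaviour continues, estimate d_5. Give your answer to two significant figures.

First estimate the order: p ≈ ln(d_4/d_3) / ln(d_3/d_2) = ln(6.270e-3/4.871e-2)/ln(4.871e-2/1.488e-1) = ln(0.128721)/ln(0.327352) ≈ 1.8358.
Then d_5 ≈ d_4·(d_4/d_3)^p = 6.270e-3·(0.128721)^1.8358 = 6.270e-3·0.0232003 ≈ 0.0001455.

1.5e-4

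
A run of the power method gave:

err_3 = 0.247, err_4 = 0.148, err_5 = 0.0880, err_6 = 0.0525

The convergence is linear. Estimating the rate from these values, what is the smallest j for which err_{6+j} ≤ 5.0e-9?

Rate ρ ≈ err_6/err_5 = 0.0525/0.0880 = 0.5966.
After j more steps, err_{6+j} ≈ 0.0525·ρ^j; need ρ^j ≤ 5.0e-9/0.0525 = 9.52381e-08.
j ≥ ln(9.52381e-08)/ln(0.5966) = -16.1669/-0.51651 = 31.300.
So 32 more iterations are needed.

32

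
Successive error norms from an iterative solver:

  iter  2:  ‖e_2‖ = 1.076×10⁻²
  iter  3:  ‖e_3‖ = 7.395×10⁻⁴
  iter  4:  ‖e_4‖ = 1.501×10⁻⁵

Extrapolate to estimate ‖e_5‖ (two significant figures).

First estimate the order: p ≈ ln(‖e_4‖/‖e_3‖) / ln(‖e_3‖/‖e_2‖) = ln(1.501×10⁻⁵/7.395×10⁻⁴)/ln(7.395×10⁻⁴/1.076×10⁻²) = ln(0.0202975)/ln(0.0687268) ≈ 1.4555.
Then ‖e_5‖ ≈ ‖e_4‖·(‖e_4‖/‖e_3‖)^p = 1.501×10⁻⁵·(0.0202975)^1.4555 = 1.501×10⁻⁵·0.0034394 ≈ 5.163e-08.

5.2e-8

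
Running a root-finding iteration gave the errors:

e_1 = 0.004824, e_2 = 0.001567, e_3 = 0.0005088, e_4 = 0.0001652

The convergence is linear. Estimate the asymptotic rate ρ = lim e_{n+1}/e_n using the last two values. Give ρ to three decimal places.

ρ ≈ e_4/e_3 = 0.0001652/0.0005088 = 0.32469

0.325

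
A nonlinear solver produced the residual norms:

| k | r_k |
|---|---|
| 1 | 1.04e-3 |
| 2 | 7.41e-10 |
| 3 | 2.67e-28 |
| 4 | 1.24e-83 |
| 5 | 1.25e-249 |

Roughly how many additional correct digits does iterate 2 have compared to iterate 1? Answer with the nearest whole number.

6

Digits gained ≈ log₁₀(r_1/r_2) = log₁₀(1.04e-3/7.41e-10) = log₁₀(1.40351e+06) ≈ 6.147.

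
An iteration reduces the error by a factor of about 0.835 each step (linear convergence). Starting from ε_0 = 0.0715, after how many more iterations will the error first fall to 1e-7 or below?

75

After k steps, ε_k ≈ 0.0715·0.835^k.
Need 0.835^k ≤ 1e-7/0.0715 = 1.3986e-06.
k ≥ ln(1.3986e-06)/ln(0.835) = -13.4800/-0.18032 = 74.756.
Smallest integer k = 75.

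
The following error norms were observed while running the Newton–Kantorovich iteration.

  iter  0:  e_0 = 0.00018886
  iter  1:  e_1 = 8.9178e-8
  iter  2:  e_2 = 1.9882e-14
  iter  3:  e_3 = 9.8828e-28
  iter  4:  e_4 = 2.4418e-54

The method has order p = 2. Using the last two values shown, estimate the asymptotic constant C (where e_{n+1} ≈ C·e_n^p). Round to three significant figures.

C ≈ e_4 / e_3^2
  = 2.4418e-54 / (9.8828e-28)^2
  = 2.4418e-54 / 9.76697e-55 ≈ 2.5001

2.50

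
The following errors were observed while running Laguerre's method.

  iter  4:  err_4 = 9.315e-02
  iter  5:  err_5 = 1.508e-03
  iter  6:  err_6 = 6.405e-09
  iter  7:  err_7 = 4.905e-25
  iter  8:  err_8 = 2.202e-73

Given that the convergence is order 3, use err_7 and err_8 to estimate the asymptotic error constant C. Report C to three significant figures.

C ≈ err_8 / err_7^3
  = 2.202e-73 / (4.905e-25)^3
  = 2.202e-73 / 1.1801e-73 ≈ 1.866

1.87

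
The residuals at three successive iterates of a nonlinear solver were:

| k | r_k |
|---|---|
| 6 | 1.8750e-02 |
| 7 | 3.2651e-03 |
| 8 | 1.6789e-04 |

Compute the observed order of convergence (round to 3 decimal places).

1.698

p ≈ ln(r_8/r_7) / ln(r_7/r_6)
  = ln(1.6789e-04/3.2651e-03) / ln(3.2651e-03/1.8750e-02)
  = ln(0.0514196) / ln(0.174139)
  = -2.967736 / -1.747901 ≈ 1.697886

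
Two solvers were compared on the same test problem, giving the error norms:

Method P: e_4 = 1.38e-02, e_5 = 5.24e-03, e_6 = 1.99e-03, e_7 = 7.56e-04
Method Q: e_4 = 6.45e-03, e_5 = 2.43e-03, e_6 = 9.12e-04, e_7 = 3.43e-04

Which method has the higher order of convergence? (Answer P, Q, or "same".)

Method P: p ≈ ln(7.56e-04/1.99e-03)/ln(1.99e-03/5.24e-03) ≈ 1.00.
Method Q: p ≈ ln(3.43e-04/9.12e-04)/ln(9.12e-04/2.43e-03) ≈ 1.00.
Both orders ≈ 1.0 — effectively the same.

same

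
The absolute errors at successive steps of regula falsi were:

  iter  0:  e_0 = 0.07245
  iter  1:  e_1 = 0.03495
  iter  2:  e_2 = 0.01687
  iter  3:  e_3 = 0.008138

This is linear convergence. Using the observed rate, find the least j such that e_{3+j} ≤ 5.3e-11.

26

Rate ρ ≈ e_3/e_2 = 0.008138/0.01687 = 0.4824.
After j more steps, e_{3+j} ≈ 0.008138·ρ^j; need ρ^j ≤ 5.3e-11/0.008138 = 6.51266e-09.
j ≥ ln(6.51266e-09)/ln(0.4824) = -18.8495/-0.72898 = 25.857.
So 26 more iterations are needed.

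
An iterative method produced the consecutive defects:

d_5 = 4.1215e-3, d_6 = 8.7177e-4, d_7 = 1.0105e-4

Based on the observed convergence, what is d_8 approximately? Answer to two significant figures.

First estimate the order: p ≈ ln(d_7/d_6) / ln(d_6/d_5) = ln(1.0105e-4/8.7177e-4)/ln(8.7177e-4/4.1215e-3) = ln(0.115914)/ln(0.211518) ≈ 1.3872.
Then d_8 ≈ d_7·(d_7/d_6)^p = 1.0105e-4·(0.115914)^1.3872 = 1.0105e-4·0.0503233 ≈ 5.085e-06.

5.1e-6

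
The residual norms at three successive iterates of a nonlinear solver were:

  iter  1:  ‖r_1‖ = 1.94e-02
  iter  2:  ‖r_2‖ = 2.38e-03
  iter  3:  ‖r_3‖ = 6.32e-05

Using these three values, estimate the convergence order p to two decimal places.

p ≈ ln(‖r_3‖/‖r_2‖) / ln(‖r_2‖/‖r_1‖)
  = ln(6.32e-05/2.38e-03) / ln(2.38e-03/1.94e-02)
  = ln(0.0265546) / ln(0.12268)
  = -3.62855 / -2.09818 ≈ 1.72938

1.73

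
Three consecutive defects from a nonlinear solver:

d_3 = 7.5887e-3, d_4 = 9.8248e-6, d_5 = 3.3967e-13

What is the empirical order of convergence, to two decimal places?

2.58

p ≈ ln(d_5/d_4) / ln(d_4/d_3)
  = ln(3.3967e-13/9.8248e-6) / ln(9.8248e-6/7.5887e-3)
  = ln(3.45727e-08) / ln(0.00129466)
  = -17.18020 / -6.64951 ≈ 2.58368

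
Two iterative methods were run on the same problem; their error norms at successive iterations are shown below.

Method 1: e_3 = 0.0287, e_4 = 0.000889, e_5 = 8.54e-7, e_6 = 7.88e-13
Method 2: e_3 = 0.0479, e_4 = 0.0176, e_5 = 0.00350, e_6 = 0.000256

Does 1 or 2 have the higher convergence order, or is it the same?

Method 1: p ≈ ln(7.88e-13/8.54e-7)/ln(8.54e-7/0.000889) ≈ 2.00.
Method 2: p ≈ ln(0.000256/0.00350)/ln(0.00350/0.0176) ≈ 1.62.
Method 1 has the higher order (≈2.0 vs ≈1.6).

1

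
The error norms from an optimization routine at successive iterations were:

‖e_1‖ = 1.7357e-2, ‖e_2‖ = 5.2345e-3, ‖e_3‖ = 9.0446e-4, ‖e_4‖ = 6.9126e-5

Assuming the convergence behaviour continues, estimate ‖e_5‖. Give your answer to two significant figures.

1.6e-6

First estimate the order: p ≈ ln(‖e_4‖/‖e_3‖) / ln(‖e_3‖/‖e_2‖) = ln(6.9126e-5/9.0446e-4)/ln(9.0446e-4/5.2345e-3) = ln(0.0764279)/ln(0.172788) ≈ 1.4646.
Then ‖e_5‖ ≈ ‖e_4‖·(‖e_4‖/‖e_3‖)^p = 6.9126e-5·(0.0764279)^1.4646 = 6.9126e-5·0.0231425 ≈ 1.6e-06.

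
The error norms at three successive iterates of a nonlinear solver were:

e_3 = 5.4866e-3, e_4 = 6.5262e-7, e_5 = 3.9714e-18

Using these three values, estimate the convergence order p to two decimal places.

p ≈ ln(e_5/e_4) / ln(e_4/e_3)
  = ln(3.9714e-18/6.5262e-7) / ln(6.5262e-7/5.4866e-3)
  = ln(6.08532e-12) / ln(0.000118948)
  = -25.82514 / -9.03682 ≈ 2.85777

2.86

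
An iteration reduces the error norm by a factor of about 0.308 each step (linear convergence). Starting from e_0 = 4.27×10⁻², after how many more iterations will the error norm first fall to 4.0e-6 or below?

After k steps, e_k ≈ 4.27×10⁻²·0.308^k.
Need 0.308^k ≤ 4.0e-6/4.27×10⁻² = 9.36768e-05.
k ≥ ln(9.36768e-05)/ln(0.308) = -9.2757/-1.17766 = 7.876.
Smallest integer k = 8.

8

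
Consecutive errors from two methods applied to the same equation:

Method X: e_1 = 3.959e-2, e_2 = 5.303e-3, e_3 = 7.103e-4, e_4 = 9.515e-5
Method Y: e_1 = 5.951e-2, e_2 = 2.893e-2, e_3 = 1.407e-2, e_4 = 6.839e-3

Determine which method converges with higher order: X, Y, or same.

same

Method X: p ≈ ln(9.515e-5/7.103e-4)/ln(7.103e-4/5.303e-3) ≈ 1.00.
Method Y: p ≈ ln(6.839e-3/1.407e-2)/ln(1.407e-2/2.893e-2) ≈ 1.00.
Both orders ≈ 1.0 — effectively the same.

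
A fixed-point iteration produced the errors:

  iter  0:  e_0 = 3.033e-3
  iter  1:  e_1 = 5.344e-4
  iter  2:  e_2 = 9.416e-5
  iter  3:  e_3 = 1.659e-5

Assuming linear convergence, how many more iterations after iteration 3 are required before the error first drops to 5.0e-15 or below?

13

Rate ρ ≈ e_3/e_2 = 1.659e-5/9.416e-5 = 0.1762.
After j more steps, e_{3+j} ≈ 1.659e-5·ρ^j; need ρ^j ≤ 5.0e-15/1.659e-5 = 3.01386e-10.
j ≥ ln(3.01386e-10)/ln(0.1762) = -21.9226/-1.73614 = 12.627.
So 13 more iterations are needed.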